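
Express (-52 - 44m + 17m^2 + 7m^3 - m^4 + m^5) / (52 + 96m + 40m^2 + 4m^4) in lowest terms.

Euclidean algorithm in ℚ[m]:
  m^5 - m^4 + 7m^3 + 17m^2 - 44m - 52 = ((1/4)m - 1/4)(4m^4 + 40m^2 + 96m + 52) + (-3m^3 + 3m^2 - 33m - 39)
  4m^4 + 40m^2 + 96m + 52 = (-(4/3)m - 4/3)(-3m^3 + 3m^2 - 33m - 39) + (0)
Last nonzero remainder: -3m^3 + 3m^2 - 33m - 39. Dividing through by -3 gives the monic gcd m^3 - m^2 + 11m + 13.
Cancel m^3 - m^2 + 11m + 13 from numerator and denominator to get the reduced form.

(-4 + m^2)/(4 + 4m)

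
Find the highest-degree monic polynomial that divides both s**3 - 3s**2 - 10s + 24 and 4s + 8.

Euclidean algorithm in ℚ[s]:
  s**3 - 3s**2 - 10s + 24 = ((1/4)s**2 - (5/4)s)(4s + 8) + (24)
  4s + 8 = ((1/6)s + 1/3)(24) + (0)
The last nonzero remainder is the constant 24, so the polynomials are coprime and gcd = 1.

1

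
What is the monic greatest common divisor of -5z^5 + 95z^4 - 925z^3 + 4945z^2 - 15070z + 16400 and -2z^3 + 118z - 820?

z^2 - 10z + 41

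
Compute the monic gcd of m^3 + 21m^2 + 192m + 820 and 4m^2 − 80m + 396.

1

By polynomial division,
  m^3 + 21m^2 + 192m + 820 = ((1/4)m + 41/4)(4m^2 − 80m + 396) + (913m − 3239)
  4m^2 − 80m + 396 = ((4/913)m − 60084/833569)(913m − 3239) + (135481248/833569)
  913m − 3239 = ((761048497/135481248)m − 2699929991/135481248)(135481248/833569) + (0)
The last nonzero remainder is the constant 135481248/833569, so the polynomials are coprime and gcd = 1.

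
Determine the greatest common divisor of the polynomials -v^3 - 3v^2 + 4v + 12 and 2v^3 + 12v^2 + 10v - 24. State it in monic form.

Apply the Euclidean algorithm:
  -v^3 - 3v^2 + 4v + 12 = (-1/2)(2v^3 + 12v^2 + 10v - 24) + (3v^2 + 9v)
  2v^3 + 12v^2 + 10v - 24 = ((2/3)v + 2)(3v^2 + 9v) + (-8v - 24)
  3v^2 + 9v = (-(3/8)v)(-8v - 24) + (0)
Last nonzero remainder: -8v - 24. Dividing through by -8 gives the monic gcd v + 3.

v + 3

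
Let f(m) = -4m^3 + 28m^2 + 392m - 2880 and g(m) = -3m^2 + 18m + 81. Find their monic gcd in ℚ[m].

By polynomial division,
  -4m^3 + 28m^2 + 392m - 2880 = ((4/3)m - 4/3)(-3m^2 + 18m + 81) + (308m - 2772)
  -3m^2 + 18m + 81 = (-(3/308)m - 9/308)(308m - 2772) + (0)
Last nonzero remainder: 308m - 2772. Dividing through by 308 gives the monic gcd m - 9.

m - 9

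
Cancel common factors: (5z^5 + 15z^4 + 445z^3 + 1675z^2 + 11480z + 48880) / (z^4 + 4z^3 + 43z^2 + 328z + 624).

(5z^2 + 10z + 235)/(z + 3)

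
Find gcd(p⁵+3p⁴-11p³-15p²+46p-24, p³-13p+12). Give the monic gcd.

p²+3p-4

Apply the Euclidean algorithm:
  p⁵+3p⁴-11p³-15p²+46p-24 = (p²+3p+2)(p³-13p+12) + (12p²+36p-48)
  p³-13p+12 = ((1/12)p-1/4)(12p²+36p-48) + (0)
Last nonzero remainder: 12p²+36p-48. Dividing through by 12 gives the monic gcd p²+3p-4.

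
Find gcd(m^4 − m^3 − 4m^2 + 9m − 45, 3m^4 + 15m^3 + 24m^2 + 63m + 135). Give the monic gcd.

m^3 + 2m^2 + 2m + 15

Apply the Euclidean algorithm:
  m^4 − m^3 − 4m^2 + 9m − 45 = (1/3)(3m^4 + 15m^3 + 24m^2 + 63m + 135) + (−6m^3 − 12m^2 − 12m − 90)
  3m^4 + 15m^3 + 24m^2 + 63m + 135 = (−(1/2)m − 3/2)(−6m^3 − 12m^2 − 12m − 90) + (0)
Last nonzero remainder: −6m^3 − 12m^2 − 12m − 90. Dividing through by −6 gives the monic gcd m^3 + 2m^2 + 2m + 15.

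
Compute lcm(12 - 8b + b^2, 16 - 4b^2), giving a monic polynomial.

24 - 4b - 6b^2 + b^3

Apply the Euclidean algorithm:
  b^2 - 8b + 12 = (-1/4)(-4b^2 + 16) + (-8b + 16)
  -4b^2 + 16 = ((1/2)b + 1)(-8b + 16) + (0)
Last nonzero remainder: -8b + 16. Dividing through by -8 gives the monic gcd b - 2.
Then lcm(f, g) = f·g / gcd(f, g); expanding and making the result monic gives the answer.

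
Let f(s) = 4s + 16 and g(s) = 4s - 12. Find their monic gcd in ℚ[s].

1

By polynomial division,
  4s + 16 = (4s - 12) + (28)
  4s - 12 = ((1/7)s - 3/7)(28) + (0)
The last nonzero remainder is the constant 28, so the polynomials are coprime and gcd = 1.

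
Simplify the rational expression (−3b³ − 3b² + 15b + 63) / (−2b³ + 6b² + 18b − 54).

By polynomial division,
  −3b³ − 3b² + 15b + 63 = (3/2)(−2b³ + 6b² + 18b − 54) + (−12b² − 12b + 144)
  −2b³ + 6b² + 18b − 54 = ((1/6)b − 2/3)(−12b² − 12b + 144) + (−14b + 42)
  −12b² − 12b + 144 = ((6/7)b + 24/7)(−14b + 42) + (0)
Last nonzero remainder: −14b + 42. Dividing through by −14 gives the monic gcd b − 3.
Cancel b − 3 from numerator and denominator to get the reduced form.

(3b² + 12b + 21)/(2b² − 18)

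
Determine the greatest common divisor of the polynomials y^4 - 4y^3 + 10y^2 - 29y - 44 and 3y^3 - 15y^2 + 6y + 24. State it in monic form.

y^2 - 3y - 4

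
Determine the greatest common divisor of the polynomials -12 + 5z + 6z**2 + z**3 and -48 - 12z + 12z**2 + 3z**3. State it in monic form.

4 + z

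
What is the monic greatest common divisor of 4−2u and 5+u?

By polynomial division,
  −2u+4 = (−2)(u+5) + (14)
  u+5 = ((1/14)u+5/14)(14) + (0)
The last nonzero remainder is the constant 14, so the polynomials are coprime and gcd = 1.

1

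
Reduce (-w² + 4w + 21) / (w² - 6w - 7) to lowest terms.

(-w - 3)/(w + 1)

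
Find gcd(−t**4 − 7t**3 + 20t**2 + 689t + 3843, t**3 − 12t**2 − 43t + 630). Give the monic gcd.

t**2 − 2t − 63

Apply the Euclidean algorithm:
  −t**4 − 7t**3 + 20t**2 + 689t + 3843 = (−t − 19)(t**3 − 12t**2 − 43t + 630) + (−251t**2 + 502t + 15813)
  t**3 − 12t**2 − 43t + 630 = (−(1/251)t + 10/251)(−251t**2 + 502t + 15813) + (0)
Last nonzero remainder: −251t**2 + 502t + 15813. Dividing through by −251 gives the monic gcd t**2 − 2t − 63.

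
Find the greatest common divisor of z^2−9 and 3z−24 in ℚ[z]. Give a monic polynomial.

1

Euclidean algorithm in ℚ[z]:
  z^2−9 = ((1/3)z+8/3)(3z−24) + (55)
  3z−24 = ((3/55)z−24/55)(55) + (0)
The last nonzero remainder is the constant 55, so the polynomials are coprime and gcd = 1.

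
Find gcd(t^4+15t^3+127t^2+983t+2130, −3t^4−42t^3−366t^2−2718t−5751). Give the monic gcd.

t^3+5t^2+77t+213

By polynomial division,
  t^4+15t^3+127t^2+983t+2130 = (−1/3)(−3t^4−42t^3−366t^2−2718t−5751) + (t^3+5t^2+77t+213)
  −3t^4−42t^3−366t^2−2718t−5751 = (−3t−27)(t^3+5t^2+77t+213) + (0)
The last nonzero remainder t^3+5t^2+77t+213 is already monic.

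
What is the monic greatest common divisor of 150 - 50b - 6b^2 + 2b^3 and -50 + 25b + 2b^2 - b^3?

Euclidean algorithm in ℚ[b]:
  2b^3 - 6b^2 - 50b + 150 = (-2)(-b^3 + 2b^2 + 25b - 50) + (-2b^2 + 50)
  -b^3 + 2b^2 + 25b - 50 = ((1/2)b - 1)(-2b^2 + 50) + (0)
Last nonzero remainder: -2b^2 + 50. Dividing through by -2 gives the monic gcd b^2 - 25.

-25 + b^2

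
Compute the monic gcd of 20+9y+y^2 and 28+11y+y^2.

4+y

By polynomial division,
  y^2+9y+20 = (y^2+11y+28) + (-2y-8)
  y^2+11y+28 = (-(1/2)y-7/2)(-2y-8) + (0)
Last nonzero remainder: -2y-8. Dividing through by -2 gives the monic gcd y+4.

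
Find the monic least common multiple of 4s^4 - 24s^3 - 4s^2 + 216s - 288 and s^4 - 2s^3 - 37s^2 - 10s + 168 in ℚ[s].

By polynomial division,
  4s^4 - 24s^3 - 4s^2 + 216s - 288 = (4)(s^4 - 2s^3 - 37s^2 - 10s + 168) + (-16s^3 + 144s^2 + 256s - 960)
  s^4 - 2s^3 - 37s^2 - 10s + 168 = (-(1/16)s - 7/16)(-16s^3 + 144s^2 + 256s - 960) + (42s^2 + 42s - 252)
  -16s^3 + 144s^2 + 256s - 960 = (-(8/21)s + 80/21)(42s^2 + 42s - 252) + (0)
Last nonzero remainder: 42s^2 + 42s - 252. Dividing through by 42 gives the monic gcd s^2 + s - 6.
Then lcm(f, g) = f·g / gcd(f, g); expanding and making the result monic gives the answer.

s^6 - 9s^5 - 11s^4 + 225s^3 - 206s^2 - 1296s + 2016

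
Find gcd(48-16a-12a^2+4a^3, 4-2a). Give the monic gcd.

-2+a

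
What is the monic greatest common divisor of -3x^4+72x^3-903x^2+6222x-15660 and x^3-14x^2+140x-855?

x-9

Euclidean algorithm in ℚ[x]:
  -3x^4+72x^3-903x^2+6222x-15660 = (-3x+30)(x^3-14x^2+140x-855) + (-63x^2-543x+9990)
  x^3-14x^2+140x-855 = (-(1/63)x+475/1323)(-63x^2-543x+9990) + ((217645/441)x-217645/49)
  -63x^2-543x+9990 = (-(27783/217645)x-97902/43529)((217645/441)x-217645/49) + (0)
Last nonzero remainder: (217645/441)x-217645/49. Dividing through by 217645/441 gives the monic gcd x-9.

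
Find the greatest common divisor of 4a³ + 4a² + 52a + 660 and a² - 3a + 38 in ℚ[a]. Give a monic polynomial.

1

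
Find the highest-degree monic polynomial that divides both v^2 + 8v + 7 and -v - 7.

Repeated division with remainder:
  v^2 + 8v + 7 = (-v - 1)(-v - 7) + (0)
Last nonzero remainder: -v - 7. Dividing through by -1 gives the monic gcd v + 7.

v + 7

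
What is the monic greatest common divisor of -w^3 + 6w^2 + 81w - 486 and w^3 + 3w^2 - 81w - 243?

w^2 - 81

By polynomial division,
  -w^3 + 6w^2 + 81w - 486 = (-1)(w^3 + 3w^2 - 81w - 243) + (9w^2 - 729)
  w^3 + 3w^2 - 81w - 243 = ((1/9)w + 1/3)(9w^2 - 729) + (0)
Last nonzero remainder: 9w^2 - 729. Dividing through by 9 gives the monic gcd w^2 - 81.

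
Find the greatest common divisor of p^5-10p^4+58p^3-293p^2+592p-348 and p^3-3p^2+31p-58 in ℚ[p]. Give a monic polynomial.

p^3-3p^2+31p-58

By polynomial division,
  p^5-10p^4+58p^3-293p^2+592p-348 = (p^2-7p+6)(p^3-3p^2+31p-58) + (0)
The last nonzero remainder p^3-3p^2+31p-58 is already monic.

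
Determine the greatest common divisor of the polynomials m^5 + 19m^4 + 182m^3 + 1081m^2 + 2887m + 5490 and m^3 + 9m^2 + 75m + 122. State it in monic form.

m^2 + 7m + 61

Apply the Euclidean algorithm:
  m^5 + 19m^4 + 182m^3 + 1081m^2 + 2887m + 5490 = (m^2 + 10m + 17)(m^3 + 9m^2 + 75m + 122) + (56m^2 + 392m + 3416)
  m^3 + 9m^2 + 75m + 122 = ((1/56)m + 1/28)(56m^2 + 392m + 3416) + (0)
Last nonzero remainder: 56m^2 + 392m + 3416. Dividing through by 56 gives the monic gcd m^2 + 7m + 61.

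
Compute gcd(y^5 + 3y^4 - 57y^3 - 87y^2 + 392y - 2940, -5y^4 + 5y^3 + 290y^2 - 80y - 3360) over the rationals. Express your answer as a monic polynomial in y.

Euclidean algorithm in ℚ[y]:
  y^5 + 3y^4 - 57y^3 - 87y^2 + 392y - 2940 = (-(1/5)y - 4/5)(-5y^4 + 5y^3 + 290y^2 - 80y - 3360) + (5y^3 + 129y^2 - 344y - 5628)
  -5y^4 + 5y^3 + 290y^2 - 80y - 3360 = (-y + 134/5)(5y^3 + 129y^2 - 344y - 5628) + (-(17556/5)y^2 + (17556/5)y + 737352/5)
  5y^3 + 129y^2 - 344y - 5628 = (-(25/17556)y - 335/8778)(-(17556/5)y^2 + (17556/5)y + 737352/5) + (0)
Last nonzero remainder: -(17556/5)y^2 + (17556/5)y + 737352/5. Dividing through by -17556/5 gives the monic gcd y^2 - y - 42.

y^2 - y - 42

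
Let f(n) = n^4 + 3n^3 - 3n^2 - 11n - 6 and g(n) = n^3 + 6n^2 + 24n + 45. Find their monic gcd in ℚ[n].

Euclidean algorithm in ℚ[n]:
  n^4 + 3n^3 - 3n^2 - 11n - 6 = (n - 3)(n^3 + 6n^2 + 24n + 45) + (-9n^2 + 16n + 129)
  n^3 + 6n^2 + 24n + 45 = (-(1/9)n - 70/81)(-9n^2 + 16n + 129) + ((4225/81)n + 4225/27)
  -9n^2 + 16n + 129 = (-(729/4225)n + 3483/4225)((4225/81)n + 4225/27) + (0)
Last nonzero remainder: (4225/81)n + 4225/27. Dividing through by 4225/81 gives the monic gcd n + 3.

n + 3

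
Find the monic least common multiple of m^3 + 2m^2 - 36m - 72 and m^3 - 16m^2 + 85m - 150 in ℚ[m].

By polynomial division,
  m^3 + 2m^2 - 36m - 72 = (m^3 - 16m^2 + 85m - 150) + (18m^2 - 121m + 78)
  m^3 - 16m^2 + 85m - 150 = ((1/18)m - 167/324)(18m^2 - 121m + 78) + ((5929/324)m - 5929/54)
  18m^2 - 121m + 78 = ((5832/5929)m - 4212/5929)((5929/324)m - 5929/54) + (0)
Last nonzero remainder: (5929/324)m - 5929/54. Dividing through by 5929/324 gives the monic gcd m - 6.
Then lcm(f, g) = f·g / gcd(f, g); expanding and making the result monic gives the answer.

m^5 - 8m^4 - 31m^3 + 338m^2 - 180m - 1800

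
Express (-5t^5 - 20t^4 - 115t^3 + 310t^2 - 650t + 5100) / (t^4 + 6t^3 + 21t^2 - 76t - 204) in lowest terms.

Repeated division with remainder:
  -5t^5 - 20t^4 - 115t^3 + 310t^2 - 650t + 5100 = (-5t + 10)(t^4 + 6t^3 + 21t^2 - 76t - 204) + (-70t^3 - 280t^2 - 910t + 7140)
  t^4 + 6t^3 + 21t^2 - 76t - 204 = (-(1/70)t - 1/35)(-70t^3 - 280t^2 - 910t + 7140) + (0)
Last nonzero remainder: -70t^3 - 280t^2 - 910t + 7140. Dividing through by -70 gives the monic gcd t^3 + 4t^2 + 13t - 102.
Cancel t^3 + 4t^2 + 13t - 102 from numerator and denominator to get the reduced form.

(-5t^2 - 50)/(t + 2)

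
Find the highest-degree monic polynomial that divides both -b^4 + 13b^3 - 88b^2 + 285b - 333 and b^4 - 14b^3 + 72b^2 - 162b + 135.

b^2 - 6b + 9

Repeated division with remainder:
  -b^4 + 13b^3 - 88b^2 + 285b - 333 = (-1)(b^4 - 14b^3 + 72b^2 - 162b + 135) + (-b^3 - 16b^2 + 123b - 198)
  b^4 - 14b^3 + 72b^2 - 162b + 135 = (-b + 30)(-b^3 - 16b^2 + 123b - 198) + (675b^2 - 4050b + 6075)
  -b^3 - 16b^2 + 123b - 198 = (-(1/675)b - 22/675)(675b^2 - 4050b + 6075) + (0)
Last nonzero remainder: 675b^2 - 4050b + 6075. Dividing through by 675 gives the monic gcd b^2 - 6b + 9.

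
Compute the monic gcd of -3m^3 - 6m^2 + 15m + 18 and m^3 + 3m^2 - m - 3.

m^2 + 4m + 3

Repeated division with remainder:
  -3m^3 - 6m^2 + 15m + 18 = (-3)(m^3 + 3m^2 - m - 3) + (3m^2 + 12m + 9)
  m^3 + 3m^2 - m - 3 = ((1/3)m - 1/3)(3m^2 + 12m + 9) + (0)
Last nonzero remainder: 3m^2 + 12m + 9. Dividing through by 3 gives the monic gcd m^2 + 4m + 3.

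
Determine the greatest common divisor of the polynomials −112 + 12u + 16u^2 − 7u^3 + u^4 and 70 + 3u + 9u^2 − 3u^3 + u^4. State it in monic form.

Apply the Euclidean algorithm:
  u^4 − 7u^3 + 16u^2 + 12u − 112 = (u^4 − 3u^3 + 9u^2 + 3u + 70) + (−4u^3 + 7u^2 + 9u − 182)
  u^4 − 3u^3 + 9u^2 + 3u + 70 = (−(1/4)u + 5/16)(−4u^3 + 7u^2 + 9u − 182) + ((145/16)u^2 − (725/16)u + 1015/8)
  −4u^3 + 7u^2 + 9u − 182 = (−(64/145)u − 208/145)((145/16)u^2 − (725/16)u + 1015/8) + (0)
Last nonzero remainder: (145/16)u^2 − (725/16)u + 1015/8. Dividing through by 145/16 gives the monic gcd u^2 − 5u + 14.

14 − 5u + u^2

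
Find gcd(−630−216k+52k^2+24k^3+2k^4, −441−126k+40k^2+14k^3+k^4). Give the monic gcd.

Apply the Euclidean algorithm:
  2k^4+24k^3+52k^2−216k−630 = (2)(k^4+14k^3+40k^2−126k−441) + (−4k^3−28k^2+36k+252)
  k^4+14k^3+40k^2−126k−441 = (−(1/4)k−7/4)(−4k^3−28k^2+36k+252) + (0)
Last nonzero remainder: −4k^3−28k^2+36k+252. Dividing through by −4 gives the monic gcd k^3+7k^2−9k−63.

−63−9k+7k^2+k^3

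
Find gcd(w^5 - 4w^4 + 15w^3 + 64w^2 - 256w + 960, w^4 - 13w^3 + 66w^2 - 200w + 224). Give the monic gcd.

w^2 - 4w + 16

Euclidean algorithm in ℚ[w]:
  w^5 - 4w^4 + 15w^3 + 64w^2 - 256w + 960 = (w + 9)(w^4 - 13w^3 + 66w^2 - 200w + 224) + (66w^3 - 330w^2 + 1320w - 1056)
  w^4 - 13w^3 + 66w^2 - 200w + 224 = ((1/66)w - 4/33)(66w^3 - 330w^2 + 1320w - 1056) + (6w^2 - 24w + 96)
  66w^3 - 330w^2 + 1320w - 1056 = (11w - 11)(6w^2 - 24w + 96) + (0)
Last nonzero remainder: 6w^2 - 24w + 96. Dividing through by 6 gives the monic gcd w^2 - 4w + 16.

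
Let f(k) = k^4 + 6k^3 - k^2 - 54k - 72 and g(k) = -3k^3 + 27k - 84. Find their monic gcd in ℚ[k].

Euclidean algorithm in ℚ[k]:
  k^4 + 6k^3 - k^2 - 54k - 72 = (-(1/3)k - 2)(-3k^3 + 27k - 84) + (8k^2 - 28k - 240)
  -3k^3 + 27k - 84 = (-(3/8)k - 21/16)(8k^2 - 28k - 240) + (-(399/4)k - 399)
  8k^2 - 28k - 240 = (-(32/399)k + 80/133)(-(399/4)k - 399) + (0)
Last nonzero remainder: -(399/4)k - 399. Dividing through by -399/4 gives the monic gcd k + 4.

k + 4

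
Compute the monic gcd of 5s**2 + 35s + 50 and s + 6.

By polynomial division,
  5s**2 + 35s + 50 = (5s + 5)(s + 6) + (20)
  s + 6 = ((1/20)s + 3/10)(20) + (0)
The last nonzero remainder is the constant 20, so the polynomials are coprime and gcd = 1.

1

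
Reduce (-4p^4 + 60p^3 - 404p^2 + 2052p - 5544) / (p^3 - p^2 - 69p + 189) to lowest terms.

(-4p^3 + 32p^2 - 180p + 792)/(p^2 + 6p - 27)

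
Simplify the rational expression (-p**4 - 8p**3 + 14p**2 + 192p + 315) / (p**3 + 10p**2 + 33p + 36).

(-p**2 - 2p + 35)/(p + 4)

Apply the Euclidean algorithm:
  -p**4 - 8p**3 + 14p**2 + 192p + 315 = (-p + 2)(p**3 + 10p**2 + 33p + 36) + (27p**2 + 162p + 243)
  p**3 + 10p**2 + 33p + 36 = ((1/27)p + 4/27)(27p**2 + 162p + 243) + (0)
Last nonzero remainder: 27p**2 + 162p + 243. Dividing through by 27 gives the monic gcd p**2 + 6p + 9.
Cancel p**2 + 6p + 9 from numerator and denominator to get the reduced form.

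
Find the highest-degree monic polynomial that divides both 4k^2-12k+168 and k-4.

1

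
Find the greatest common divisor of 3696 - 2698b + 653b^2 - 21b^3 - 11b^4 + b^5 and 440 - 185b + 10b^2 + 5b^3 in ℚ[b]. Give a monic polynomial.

88 - 37b + 2b^2 + b^3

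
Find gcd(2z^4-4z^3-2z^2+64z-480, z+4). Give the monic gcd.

z+4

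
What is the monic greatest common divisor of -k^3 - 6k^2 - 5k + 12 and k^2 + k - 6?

k + 3

Apply the Euclidean algorithm:
  -k^3 - 6k^2 - 5k + 12 = (-k - 5)(k^2 + k - 6) + (-6k - 18)
  k^2 + k - 6 = (-(1/6)k + 1/3)(-6k - 18) + (0)
Last nonzero remainder: -6k - 18. Dividing through by -6 gives the monic gcd k + 3.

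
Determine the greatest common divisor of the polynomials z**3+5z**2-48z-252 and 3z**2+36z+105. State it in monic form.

Apply the Euclidean algorithm:
  z**3+5z**2-48z-252 = ((1/3)z-7/3)(3z**2+36z+105) + (z-7)
  3z**2+36z+105 = (3z+57)(z-7) + (504)
  z-7 = ((1/504)z-1/72)(504) + (0)
The last nonzero remainder is the constant 504, so the polynomials are coprime and gcd = 1.

1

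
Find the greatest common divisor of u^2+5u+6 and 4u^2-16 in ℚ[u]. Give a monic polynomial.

u+2

Euclidean algorithm in ℚ[u]:
  u^2+5u+6 = (1/4)(4u^2-16) + (5u+10)
  4u^2-16 = ((4/5)u-8/5)(5u+10) + (0)
Last nonzero remainder: 5u+10. Dividing through by 5 gives the monic gcd u+2.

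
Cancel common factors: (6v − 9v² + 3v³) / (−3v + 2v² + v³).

By polynomial division,
  3v³ − 9v² + 6v = (3)(v³ + 2v² − 3v) + (−15v² + 15v)
  v³ + 2v² − 3v = (−(1/15)v − 1/5)(−15v² + 15v) + (0)
Last nonzero remainder: −15v² + 15v. Dividing through by −15 gives the monic gcd v² − v.
Cancel v² − v from numerator and denominator to get the reduced form.

(−6 + 3v)/(3 + v)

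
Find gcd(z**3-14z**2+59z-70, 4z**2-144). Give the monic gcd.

1

Euclidean algorithm in ℚ[z]:
  z**3-14z**2+59z-70 = ((1/4)z-7/2)(4z**2-144) + (95z-574)
  4z**2-144 = ((4/95)z+2296/9025)(95z-574) + (18304/9025)
  95z-574 = ((857375/18304)z-2590175/9152)(18304/9025) + (0)
The last nonzero remainder is the constant 18304/9025, so the polynomials are coprime and gcd = 1.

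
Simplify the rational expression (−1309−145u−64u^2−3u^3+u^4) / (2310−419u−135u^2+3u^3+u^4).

(17+u+u^2)/(−30+7u+u^2)

Apply the Euclidean algorithm:
  u^4−3u^3−64u^2−145u−1309 = (u^4+3u^3−135u^2−419u+2310) + (−6u^3+71u^2+274u−3619)
  u^4+3u^3−135u^2−419u+2310 = (−(1/6)u−89/36)(−6u^3+71u^2+274u−3619) + ((3103/36)u^2−(3103/9)u−238931/36)
  −6u^3+71u^2+274u−3619 = (−(216/3103)u+1692/3103)((3103/36)u^2−(3103/9)u−238931/36) + (0)
Last nonzero remainder: (3103/36)u^2−(3103/9)u−238931/36. Dividing through by 3103/36 gives the monic gcd u^2−4u−77.
Cancel u^2−4u−77 from numerator and denominator to get the reduced form.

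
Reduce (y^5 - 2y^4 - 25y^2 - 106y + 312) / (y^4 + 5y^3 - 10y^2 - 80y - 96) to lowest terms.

(y^3 - y^2 + 11y - 26)/(y^2 + 6y + 8)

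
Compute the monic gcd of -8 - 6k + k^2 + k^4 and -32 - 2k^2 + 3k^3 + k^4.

-8 + 2k - k^2 + k^3

Euclidean algorithm in ℚ[k]:
  k^4 + k^2 - 6k - 8 = (k^4 + 3k^3 - 2k^2 - 32) + (-3k^3 + 3k^2 - 6k + 24)
  k^4 + 3k^3 - 2k^2 - 32 = (-(1/3)k - 4/3)(-3k^3 + 3k^2 - 6k + 24) + (0)
Last nonzero remainder: -3k^3 + 3k^2 - 6k + 24. Dividing through by -3 gives the monic gcd k^3 - k^2 + 2k - 8.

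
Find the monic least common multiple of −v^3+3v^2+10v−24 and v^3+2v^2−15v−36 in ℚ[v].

Apply the Euclidean algorithm:
  −v^3+3v^2+10v−24 = (−1)(v^3+2v^2−15v−36) + (5v^2−5v−60)
  v^3+2v^2−15v−36 = ((1/5)v+3/5)(5v^2−5v−60) + (0)
Last nonzero remainder: 5v^2−5v−60. Dividing through by 5 gives the monic gcd v^2−v−12.
Then lcm(f, g) = f·g / gcd(f, g); expanding and making the result monic gives the answer.

v^4−19v^2−6v+72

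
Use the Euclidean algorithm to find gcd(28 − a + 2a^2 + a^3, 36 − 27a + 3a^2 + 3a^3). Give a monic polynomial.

Euclidean algorithm in ℚ[a]:
  a^3 + 2a^2 − a + 28 = (1/3)(3a^3 + 3a^2 − 27a + 36) + (a^2 + 8a + 16)
  3a^3 + 3a^2 − 27a + 36 = (3a − 21)(a^2 + 8a + 16) + (93a + 372)
  a^2 + 8a + 16 = ((1/93)a + 4/93)(93a + 372) + (0)
Last nonzero remainder: 93a + 372. Dividing through by 93 gives the monic gcd a + 4.

4 + a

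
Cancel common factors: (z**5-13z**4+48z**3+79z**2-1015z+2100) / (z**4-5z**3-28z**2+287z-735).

By polynomial division,
  z**5-13z**4+48z**3+79z**2-1015z+2100 = (z-8)(z**4-5z**3-28z**2+287z-735) + (36z**3-432z**2+2016z-3780)
  z**4-5z**3-28z**2+287z-735 = ((1/36)z+7/36)(36z**3-432z**2+2016z-3780) + (0)
Last nonzero remainder: 36z**3-432z**2+2016z-3780. Dividing through by 36 gives the monic gcd z**3-12z**2+56z-105.
Cancel z**3-12z**2+56z-105 from numerator and denominator to get the reduced form.

(z**2-z-20)/(z+7)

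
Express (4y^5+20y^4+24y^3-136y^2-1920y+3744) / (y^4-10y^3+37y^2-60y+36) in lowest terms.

(4y^3+40y^2+200y+624)/(y^2-5y+6)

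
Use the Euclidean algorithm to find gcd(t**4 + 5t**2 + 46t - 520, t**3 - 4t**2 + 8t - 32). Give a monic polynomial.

t - 4

By polynomial division,
  t**4 + 5t**2 + 46t - 520 = (t + 4)(t**3 - 4t**2 + 8t - 32) + (13t**2 + 46t - 392)
  t**3 - 4t**2 + 8t - 32 = ((1/13)t - 98/169)(13t**2 + 46t - 392) + ((10956/169)t - 43824/169)
  13t**2 + 46t - 392 = ((2197/10956)t + 8281/5478)((10956/169)t - 43824/169) + (0)
Last nonzero remainder: (10956/169)t - 43824/169. Dividing through by 10956/169 gives the monic gcd t - 4.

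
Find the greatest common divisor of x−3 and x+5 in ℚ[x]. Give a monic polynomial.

Repeated division with remainder:
  x−3 = (x+5) + (−8)
  x+5 = (−(1/8)x−5/8)(−8) + (0)
The last nonzero remainder is the constant −8, so the polynomials are coprime and gcd = 1.

1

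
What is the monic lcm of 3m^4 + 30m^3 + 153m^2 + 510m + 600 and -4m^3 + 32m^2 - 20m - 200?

Apply the Euclidean algorithm:
  3m^4 + 30m^3 + 153m^2 + 510m + 600 = (-(3/4)m - 27/2)(-4m^3 + 32m^2 - 20m - 200) + (570m^2 + 90m - 2100)
  -4m^3 + 32m^2 - 20m - 200 = (-(2/285)m + 62/1083)(570m^2 + 90m - 2100) + (-(14400/361)m - 28800/361)
  570m^2 + 90m - 2100 = (-(6859/480)m + 2527/96)(-(14400/361)m - 28800/361) + (0)
Last nonzero remainder: -(14400/361)m - 28800/361. Dividing through by -14400/361 gives the monic gcd m + 2.
Then lcm(f, g) = f·g / gcd(f, g); expanding and making the result monic gives the answer.

m^6 - 24m^4 - 90m^3 - 225m^2 + 2250m + 5000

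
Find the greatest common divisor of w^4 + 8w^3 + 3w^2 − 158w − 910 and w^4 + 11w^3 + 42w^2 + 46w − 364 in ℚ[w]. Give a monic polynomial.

w^3 + 13w^2 + 68w + 182

Apply the Euclidean algorithm:
  w^4 + 8w^3 + 3w^2 − 158w − 910 = (w^4 + 11w^3 + 42w^2 + 46w − 364) + (−3w^3 − 39w^2 − 204w − 546)
  w^4 + 11w^3 + 42w^2 + 46w − 364 = (−(1/3)w + 2/3)(−3w^3 − 39w^2 − 204w − 546) + (0)
Last nonzero remainder: −3w^3 − 39w^2 − 204w − 546. Dividing through by −3 gives the monic gcd w^3 + 13w^2 + 68w + 182.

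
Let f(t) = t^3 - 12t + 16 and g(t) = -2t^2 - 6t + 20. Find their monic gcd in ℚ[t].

By polynomial division,
  t^3 - 12t + 16 = (-(1/2)t + 3/2)(-2t^2 - 6t + 20) + (7t - 14)
  -2t^2 - 6t + 20 = (-(2/7)t - 10/7)(7t - 14) + (0)
Last nonzero remainder: 7t - 14. Dividing through by 7 gives the monic gcd t - 2.

t - 2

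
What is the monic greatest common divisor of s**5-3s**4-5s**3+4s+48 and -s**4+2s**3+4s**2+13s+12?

s**3-3s**2-s-12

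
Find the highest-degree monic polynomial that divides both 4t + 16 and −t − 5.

Apply the Euclidean algorithm:
  4t + 16 = (−4)(−t − 5) + (−4)
  −t − 5 = ((1/4)t + 5/4)(−4) + (0)
The last nonzero remainder is the constant −4, so the polynomials are coprime and gcd = 1.

1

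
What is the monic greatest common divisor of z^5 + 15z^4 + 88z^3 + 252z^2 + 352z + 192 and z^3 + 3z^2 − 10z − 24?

Repeated division with remainder:
  z^5 + 15z^4 + 88z^3 + 252z^2 + 352z + 192 = (z^2 + 12z + 62)(z^3 + 3z^2 − 10z − 24) + (210z^2 + 1260z + 1680)
  z^3 + 3z^2 − 10z − 24 = ((1/210)z − 1/70)(210z^2 + 1260z + 1680) + (0)
Last nonzero remainder: 210z^2 + 1260z + 1680. Dividing through by 210 gives the monic gcd z^2 + 6z + 8.

z^2 + 6z + 8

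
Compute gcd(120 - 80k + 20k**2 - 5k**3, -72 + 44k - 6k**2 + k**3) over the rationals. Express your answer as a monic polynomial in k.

-2 + k

Euclidean algorithm in ℚ[k]:
  -5k**3 + 20k**2 - 80k + 120 = (-5)(k**3 - 6k**2 + 44k - 72) + (-10k**2 + 140k - 240)
  k**3 - 6k**2 + 44k - 72 = (-(1/10)k - 4/5)(-10k**2 + 140k - 240) + (132k - 264)
  -10k**2 + 140k - 240 = (-(5/66)k + 10/11)(132k - 264) + (0)
Last nonzero remainder: 132k - 264. Dividing through by 132 gives the monic gcd k - 2.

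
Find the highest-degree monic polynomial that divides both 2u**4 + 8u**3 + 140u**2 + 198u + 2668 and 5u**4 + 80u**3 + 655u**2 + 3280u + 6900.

By polynomial division,
  2u**4 + 8u**3 + 140u**2 + 198u + 2668 = (2/5)(5u**4 + 80u**3 + 655u**2 + 3280u + 6900) + (-24u**3 - 122u**2 - 1114u - 92)
  5u**4 + 80u**3 + 655u**2 + 3280u + 6900 = (-(5/24)u - 655/288)(-24u**3 - 122u**2 - 1114u - 92) + ((20945/144)u**2 + (104725/144)u + 481735/72)
  -24u**3 - 122u**2 - 1114u - 92 = (-(3456/20945)u - 288/20945)((20945/144)u**2 + (104725/144)u + 481735/72) + (0)
Last nonzero remainder: (20945/144)u**2 + (104725/144)u + 481735/72. Dividing through by 20945/144 gives the monic gcd u**2 + 5u + 46.

u**2 + 5u + 46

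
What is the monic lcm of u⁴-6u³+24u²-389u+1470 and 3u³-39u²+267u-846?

u⁶-13u⁵+113u⁴-839u³+5321u²-28573u+69090

By polynomial division,
  u⁴-6u³+24u²-389u+1470 = ((1/3)u+7/3)(3u³-39u²+267u-846) + (26u²-730u+3444)
  3u³-39u²+267u-846 = ((3/26)u+294/169)(26u²-730u+3444) + ((192585/169)u-1155510/169)
  26u²-730u+3444 = ((4394/192585)u-97006/192585)((192585/169)u-1155510/169) + (0)
Last nonzero remainder: (192585/169)u-1155510/169. Dividing through by 192585/169 gives the monic gcd u-6.
Then lcm(f, g) = f·g / gcd(f, g); expanding and making the result monic gives the answer.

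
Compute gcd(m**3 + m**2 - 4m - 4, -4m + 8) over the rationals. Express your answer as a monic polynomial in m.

m - 2

Repeated division with remainder:
  m**3 + m**2 - 4m - 4 = (-(1/4)m**2 - (3/4)m - 1/2)(-4m + 8) + (0)
Last nonzero remainder: -4m + 8. Dividing through by -4 gives the monic gcd m - 2.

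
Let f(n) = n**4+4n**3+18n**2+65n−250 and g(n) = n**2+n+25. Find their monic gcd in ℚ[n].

n**2+n+25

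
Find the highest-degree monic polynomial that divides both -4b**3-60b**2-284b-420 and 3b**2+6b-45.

b+5

Apply the Euclidean algorithm:
  -4b**3-60b**2-284b-420 = (-(4/3)b-52/3)(3b**2+6b-45) + (-240b-1200)
  3b**2+6b-45 = (-(1/80)b+3/80)(-240b-1200) + (0)
Last nonzero remainder: -240b-1200. Dividing through by -240 gives the monic gcd b+5.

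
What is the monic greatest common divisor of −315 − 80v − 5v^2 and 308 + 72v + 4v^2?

7 + v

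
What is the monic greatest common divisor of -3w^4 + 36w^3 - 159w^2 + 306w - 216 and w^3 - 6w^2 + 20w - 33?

w - 3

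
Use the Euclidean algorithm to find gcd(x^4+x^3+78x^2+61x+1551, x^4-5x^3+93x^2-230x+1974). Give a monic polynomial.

By polynomial division,
  x^4+x^3+78x^2+61x+1551 = (x^4-5x^3+93x^2-230x+1974) + (6x^3-15x^2+291x-423)
  x^4-5x^3+93x^2-230x+1974 = ((1/6)x-5/12)(6x^3-15x^2+291x-423) + ((153/4)x^2-(153/4)x+7191/4)
  6x^3-15x^2+291x-423 = ((8/51)x-4/17)((153/4)x^2-(153/4)x+7191/4) + (0)
Last nonzero remainder: (153/4)x^2-(153/4)x+7191/4. Dividing through by 153/4 gives the monic gcd x^2-x+47.

x^2-x+47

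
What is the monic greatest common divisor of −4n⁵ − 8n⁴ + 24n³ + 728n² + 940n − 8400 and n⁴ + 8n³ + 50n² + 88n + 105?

n² + 6n + 35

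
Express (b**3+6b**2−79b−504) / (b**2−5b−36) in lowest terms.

(b**2+15b+56)/(b+4)

Euclidean algorithm in ℚ[b]:
  b**3+6b**2−79b−504 = (b+11)(b**2−5b−36) + (12b−108)
  b**2−5b−36 = ((1/12)b+1/3)(12b−108) + (0)
Last nonzero remainder: 12b−108. Dividing through by 12 gives the monic gcd b−9.
Cancel b−9 from numerator and denominator to get the reduced form.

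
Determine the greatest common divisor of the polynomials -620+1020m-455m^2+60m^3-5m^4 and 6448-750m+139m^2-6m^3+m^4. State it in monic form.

62-9m+m^2

By polynomial division,
  -5m^4+60m^3-455m^2+1020m-620 = (-5)(m^4-6m^3+139m^2-750m+6448) + (30m^3+240m^2-2730m+31620)
  m^4-6m^3+139m^2-750m+6448 = ((1/30)m-7/15)(30m^3+240m^2-2730m+31620) + (342m^2-3078m+21204)
  30m^3+240m^2-2730m+31620 = ((5/57)m+85/57)(342m^2-3078m+21204) + (0)
Last nonzero remainder: 342m^2-3078m+21204. Dividing through by 342 gives the monic gcd m^2-9m+62.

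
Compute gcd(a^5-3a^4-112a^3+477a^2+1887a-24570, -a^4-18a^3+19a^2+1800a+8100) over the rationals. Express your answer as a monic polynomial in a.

a^2-a-90

Euclidean algorithm in ℚ[a]:
  a^5-3a^4-112a^3+477a^2+1887a-24570 = (-a+21)(-a^4-18a^3+19a^2+1800a+8100) + (285a^3+1878a^2-27813a-194670)
  -a^4-18a^3+19a^2+1800a+8100 = (-(1/285)a-1084/27075)(285a^3+1878a^2-27813a-194670) + (-(30686/9025)a^2+(30686/9025)a+552348/1805)
  285a^3+1878a^2-27813a-194670 = (-(2572125/30686)a-19521075/30686)(-(30686/9025)a^2+(30686/9025)a+552348/1805) + (0)
Last nonzero remainder: -(30686/9025)a^2+(30686/9025)a+552348/1805. Dividing through by -30686/9025 gives the monic gcd a^2-a-90.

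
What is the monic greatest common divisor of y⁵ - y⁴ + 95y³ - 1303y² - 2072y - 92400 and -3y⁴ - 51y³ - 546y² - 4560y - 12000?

y² + 3y + 100

Euclidean algorithm in ℚ[y]:
  y⁵ - y⁴ + 95y³ - 1303y² - 2072y - 92400 = (-(1/3)y + 6)(-3y⁴ - 51y³ - 546y² - 4560y - 12000) + (219y³ + 453y² + 21288y - 20400)
  -3y⁴ - 51y³ - 546y² - 4560y - 12000 = (-(1/73)y - 1090/5329)(219y³ + 453y² + 21288y - 20400) + (-(861840/5329)y² - (2585520/5329)y - 86184000/5329)
  219y³ + 453y² + 21288y - 20400 = (-(389017/287280)y + 90593/71820)(-(861840/5329)y² - (2585520/5329)y - 86184000/5329) + (0)
Last nonzero remainder: -(861840/5329)y² - (2585520/5329)y - 86184000/5329. Dividing through by -861840/5329 gives the monic gcd y² + 3y + 100.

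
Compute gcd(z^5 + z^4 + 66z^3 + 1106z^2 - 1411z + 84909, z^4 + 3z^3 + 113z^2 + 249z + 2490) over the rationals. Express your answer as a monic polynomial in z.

Euclidean algorithm in ℚ[z]:
  z^5 + z^4 + 66z^3 + 1106z^2 - 1411z + 84909 = (z - 2)(z^4 + 3z^3 + 113z^2 + 249z + 2490) + (-41z^3 + 1083z^2 - 3403z + 89889)
  z^4 + 3z^3 + 113z^2 + 249z + 2490 = (-(1/41)z - 1206/1681)(-41z^3 + 1083z^2 - 3403z + 89889) + ((1356528/1681)z^2 + 112591824/1681)
  -41z^3 + 1083z^2 - 3403z + 89889 = (-(68921/1356528)z + 606841/452176)((1356528/1681)z^2 + 112591824/1681) + (0)
Last nonzero remainder: (1356528/1681)z^2 + 112591824/1681. Dividing through by 1356528/1681 gives the monic gcd z^2 + 83.

z^2 + 83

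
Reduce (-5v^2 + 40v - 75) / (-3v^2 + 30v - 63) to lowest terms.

(5v - 25)/(3v - 21)

By polynomial division,
  -5v^2 + 40v - 75 = (5/3)(-3v^2 + 30v - 63) + (-10v + 30)
  -3v^2 + 30v - 63 = ((3/10)v - 21/10)(-10v + 30) + (0)
Last nonzero remainder: -10v + 30. Dividing through by -10 gives the monic gcd v - 3.
Cancel v - 3 from numerator and denominator to get the reduced form.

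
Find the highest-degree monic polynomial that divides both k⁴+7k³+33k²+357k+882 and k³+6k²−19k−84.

Euclidean algorithm in ℚ[k]:
  k⁴+7k³+33k²+357k+882 = (k+1)(k³+6k²−19k−84) + (46k²+460k+966)
  k³+6k²−19k−84 = ((1/46)k−2/23)(46k²+460k+966) + (0)
Last nonzero remainder: 46k²+460k+966. Dividing through by 46 gives the monic gcd k²+10k+21.

k²+10k+21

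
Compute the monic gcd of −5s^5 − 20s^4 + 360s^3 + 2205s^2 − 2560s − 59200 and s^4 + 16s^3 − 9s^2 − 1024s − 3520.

s^2 − 64

Euclidean algorithm in ℚ[s]:
  −5s^5 − 20s^4 + 360s^3 + 2205s^2 − 2560s − 59200 = (−5s + 60)(s^4 + 16s^3 − 9s^2 − 1024s − 3520) + (−645s^3 − 2375s^2 + 41280s + 152000)
  s^4 + 16s^3 − 9s^2 − 1024s − 3520 = (−(1/645)s − 1589/83205)(−645s^3 − 2375s^2 + 41280s + 152000) + ((160480/16641)s^2 − 10270720/16641)
  −645s^3 − 2375s^2 + 41280s + 152000 = (−(2146689/32096)s − 7904475/32096)((160480/16641)s^2 − 10270720/16641) + (0)
Last nonzero remainder: (160480/16641)s^2 − 10270720/16641. Dividing through by 160480/16641 gives the monic gcd s^2 − 64.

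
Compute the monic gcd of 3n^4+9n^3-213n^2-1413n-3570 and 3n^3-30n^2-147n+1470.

Euclidean algorithm in ℚ[n]:
  3n^4+9n^3-213n^2-1413n-3570 = (n+13)(3n^3-30n^2-147n+1470) + (324n^2-972n-22680)
  3n^3-30n^2-147n+1470 = ((1/108)n-7/108)(324n^2-972n-22680) + (0)
Last nonzero remainder: 324n^2-972n-22680. Dividing through by 324 gives the monic gcd n^2-3n-70.

n^2-3n-70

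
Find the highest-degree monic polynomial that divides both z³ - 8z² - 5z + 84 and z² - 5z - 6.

1

By polynomial division,
  z³ - 8z² - 5z + 84 = (z - 3)(z² - 5z - 6) + (-14z + 66)
  z² - 5z - 6 = (-(1/14)z + 1/49)(-14z + 66) + (-360/49)
  -14z + 66 = ((343/180)z - 539/60)(-360/49) + (0)
The last nonzero remainder is the constant -360/49, so the polynomials are coprime and gcd = 1.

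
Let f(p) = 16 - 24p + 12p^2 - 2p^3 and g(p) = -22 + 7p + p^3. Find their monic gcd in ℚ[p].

By polynomial division,
  -2p^3 + 12p^2 - 24p + 16 = (-2)(p^3 + 7p - 22) + (12p^2 - 10p - 28)
  p^3 + 7p - 22 = ((1/12)p + 5/72)(12p^2 - 10p - 28) + ((361/36)p - 361/18)
  12p^2 - 10p - 28 = ((432/361)p + 504/361)((361/36)p - 361/18) + (0)
Last nonzero remainder: (361/36)p - 361/18. Dividing through by 361/36 gives the monic gcd p - 2.

-2 + p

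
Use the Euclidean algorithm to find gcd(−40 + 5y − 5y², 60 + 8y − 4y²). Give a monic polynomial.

Repeated division with remainder:
  −5y² + 5y − 40 = (5/4)(−4y² + 8y + 60) + (−5y − 115)
  −4y² + 8y + 60 = ((4/5)y − 20)(−5y − 115) + (−2240)
  −5y − 115 = ((1/448)y + 23/448)(−2240) + (0)
The last nonzero remainder is the constant −2240, so the polynomials are coprime and gcd = 1.

1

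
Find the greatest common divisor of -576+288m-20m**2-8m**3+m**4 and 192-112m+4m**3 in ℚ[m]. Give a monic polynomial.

Euclidean algorithm in ℚ[m]:
  m**4-8m**3-20m**2+288m-576 = ((1/4)m-2)(4m**3-112m+192) + (8m**2+16m-192)
  4m**3-112m+192 = ((1/2)m-1)(8m**2+16m-192) + (0)
Last nonzero remainder: 8m**2+16m-192. Dividing through by 8 gives the monic gcd m**2+2m-24.

-24+2m+m**2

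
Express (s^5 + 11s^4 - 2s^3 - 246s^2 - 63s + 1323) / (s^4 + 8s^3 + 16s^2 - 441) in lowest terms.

(s^3 + 7s^2 - 9s - 63)/(s^2 + 4s + 21)

Euclidean algorithm in ℚ[s]:
  s^5 + 11s^4 - 2s^3 - 246s^2 - 63s + 1323 = (s + 3)(s^4 + 8s^3 + 16s^2 - 441) + (-42s^3 - 294s^2 + 378s + 2646)
  s^4 + 8s^3 + 16s^2 - 441 = (-(1/42)s - 1/42)(-42s^3 - 294s^2 + 378s + 2646) + (18s^2 + 72s - 378)
  -42s^3 - 294s^2 + 378s + 2646 = (-(7/3)s - 7)(18s^2 + 72s - 378) + (0)
Last nonzero remainder: 18s^2 + 72s - 378. Dividing through by 18 gives the monic gcd s^2 + 4s - 21.
Cancel s^2 + 4s - 21 from numerator and denominator to get the reduced form.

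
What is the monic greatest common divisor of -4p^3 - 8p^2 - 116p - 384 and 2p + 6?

p + 3

Apply the Euclidean algorithm:
  -4p^3 - 8p^2 - 116p - 384 = (-2p^2 + 2p - 64)(2p + 6) + (0)
Last nonzero remainder: 2p + 6. Dividing through by 2 gives the monic gcd p + 3.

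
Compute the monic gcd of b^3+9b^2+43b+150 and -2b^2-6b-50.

b^2+3b+25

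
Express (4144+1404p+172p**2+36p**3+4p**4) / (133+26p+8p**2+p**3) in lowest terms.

Apply the Euclidean algorithm:
  4p**4+36p**3+172p**2+1404p+4144 = (4p+4)(p**3+8p**2+26p+133) + (36p**2+768p+3612)
  p**3+8p**2+26p+133 = ((1/36)p-10/27)(36p**2+768p+3612) + ((1891/9)p+13237/9)
  36p**2+768p+3612 = ((324/1891)p+4644/1891)((1891/9)p+13237/9) + (0)
Last nonzero remainder: (1891/9)p+13237/9. Dividing through by 1891/9 gives the monic gcd p+7.
Cancel p+7 from numerator and denominator to get the reduced form.

(592+116p+8p**2+4p**3)/(19+p+p**2)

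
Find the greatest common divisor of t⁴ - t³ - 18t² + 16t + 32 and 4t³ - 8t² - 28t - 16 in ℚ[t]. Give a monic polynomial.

Apply the Euclidean algorithm:
  t⁴ - t³ - 18t² + 16t + 32 = ((1/4)t + 1/4)(4t³ - 8t² - 28t - 16) + (-9t² + 27t + 36)
  4t³ - 8t² - 28t - 16 = (-(4/9)t - 4/9)(-9t² + 27t + 36) + (0)
Last nonzero remainder: -9t² + 27t + 36. Dividing through by -9 gives the monic gcd t² - 3t - 4.

t² - 3t - 4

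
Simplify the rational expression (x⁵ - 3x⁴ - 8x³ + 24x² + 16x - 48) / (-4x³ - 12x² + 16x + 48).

(-x³ + 3x² + 4x - 12)/(4x + 12)

Apply the Euclidean algorithm:
  x⁵ - 3x⁴ - 8x³ + 24x² + 16x - 48 = (-(1/4)x² + (3/2)x - 7/2)(-4x³ - 12x² + 16x + 48) + (-30x² + 120)
  -4x³ - 12x² + 16x + 48 = ((2/15)x + 2/5)(-30x² + 120) + (0)
Last nonzero remainder: -30x² + 120. Dividing through by -30 gives the monic gcd x² - 4.
Cancel x² - 4 from numerator and denominator to get the reduced form.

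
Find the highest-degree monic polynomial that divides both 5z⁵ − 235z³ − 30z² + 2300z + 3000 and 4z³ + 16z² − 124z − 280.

z² − 3z − 10

Apply the Euclidean algorithm:
  5z⁵ − 235z³ − 30z² + 2300z + 3000 = ((5/4)z² − 5z)(4z³ + 16z² − 124z − 280) + (−300z² + 900z + 3000)
  4z³ + 16z² − 124z − 280 = (−(1/75)z − 7/75)(−300z² + 900z + 3000) + (0)
Last nonzero remainder: −300z² + 900z + 3000. Dividing through by −300 gives the monic gcd z² − 3z − 10.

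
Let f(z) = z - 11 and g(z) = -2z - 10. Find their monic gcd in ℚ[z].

Repeated division with remainder:
  z - 11 = (-1/2)(-2z - 10) + (-16)
  -2z - 10 = ((1/8)z + 5/8)(-16) + (0)
The last nonzero remainder is the constant -16, so the polynomials are coprime and gcd = 1.

1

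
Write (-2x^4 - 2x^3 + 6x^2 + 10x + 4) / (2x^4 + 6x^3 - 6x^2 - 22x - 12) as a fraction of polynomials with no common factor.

(-x - 1)/(x + 3)

Apply the Euclidean algorithm:
  -2x^4 - 2x^3 + 6x^2 + 10x + 4 = (-1)(2x^4 + 6x^3 - 6x^2 - 22x - 12) + (4x^3 - 12x - 8)
  2x^4 + 6x^3 - 6x^2 - 22x - 12 = ((1/2)x + 3/2)(4x^3 - 12x - 8) + (0)
Last nonzero remainder: 4x^3 - 12x - 8. Dividing through by 4 gives the monic gcd x^3 - 3x - 2.
Cancel x^3 - 3x - 2 from numerator and denominator to get the reduced form.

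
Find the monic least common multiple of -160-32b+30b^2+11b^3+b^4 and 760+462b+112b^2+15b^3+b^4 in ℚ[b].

-6080-2176b+788b^2+566b^3+134b^4+17b^5+b^6

Repeated division with remainder:
  b^4+11b^3+30b^2-32b-160 = (b^4+15b^3+112b^2+462b+760) + (-4b^3-82b^2-494b-920)
  b^4+15b^3+112b^2+462b+760 = (-(1/4)b+11/8)(-4b^3-82b^2-494b-920) + ((405/4)b^2+(3645/4)b+2025)
  -4b^3-82b^2-494b-920 = (-(16/405)b-184/405)((405/4)b^2+(3645/4)b+2025) + (0)
Last nonzero remainder: (405/4)b^2+(3645/4)b+2025. Dividing through by 405/4 gives the monic gcd b^2+9b+20.
Then lcm(f, g) = f·g / gcd(f, g); expanding and making the result monic gives the answer.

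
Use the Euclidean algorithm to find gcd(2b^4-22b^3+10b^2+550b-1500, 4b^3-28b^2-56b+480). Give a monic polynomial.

b^2-11b+30

Euclidean algorithm in ℚ[b]:
  2b^4-22b^3+10b^2+550b-1500 = ((1/2)b-2)(4b^3-28b^2-56b+480) + (-18b^2+198b-540)
  4b^3-28b^2-56b+480 = (-(2/9)b-8/9)(-18b^2+198b-540) + (0)
Last nonzero remainder: -18b^2+198b-540. Dividing through by -18 gives the monic gcd b^2-11b+30.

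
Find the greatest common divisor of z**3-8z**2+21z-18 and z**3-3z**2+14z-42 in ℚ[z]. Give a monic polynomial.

Apply the Euclidean algorithm:
  z**3-8z**2+21z-18 = (z**3-3z**2+14z-42) + (-5z**2+7z+24)
  z**3-3z**2+14z-42 = (-(1/5)z+8/25)(-5z**2+7z+24) + ((414/25)z-1242/25)
  -5z**2+7z+24 = (-(125/414)z-100/207)((414/25)z-1242/25) + (0)
Last nonzero remainder: (414/25)z-1242/25. Dividing through by 414/25 gives the monic gcd z-3.

z-3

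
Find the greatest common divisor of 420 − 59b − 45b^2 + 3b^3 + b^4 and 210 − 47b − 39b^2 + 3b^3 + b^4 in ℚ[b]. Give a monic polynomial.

−35 + 2b + b^2

Repeated division with remainder:
  b^4 + 3b^3 − 45b^2 − 59b + 420 = (b^4 + 3b^3 − 39b^2 − 47b + 210) + (−6b^2 − 12b + 210)
  b^4 + 3b^3 − 39b^2 − 47b + 210 = (−(1/6)b^2 − (1/6)b + 1)(−6b^2 − 12b + 210) + (0)
Last nonzero remainder: −6b^2 − 12b + 210. Dividing through by −6 gives the monic gcd b^2 + 2b − 35.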